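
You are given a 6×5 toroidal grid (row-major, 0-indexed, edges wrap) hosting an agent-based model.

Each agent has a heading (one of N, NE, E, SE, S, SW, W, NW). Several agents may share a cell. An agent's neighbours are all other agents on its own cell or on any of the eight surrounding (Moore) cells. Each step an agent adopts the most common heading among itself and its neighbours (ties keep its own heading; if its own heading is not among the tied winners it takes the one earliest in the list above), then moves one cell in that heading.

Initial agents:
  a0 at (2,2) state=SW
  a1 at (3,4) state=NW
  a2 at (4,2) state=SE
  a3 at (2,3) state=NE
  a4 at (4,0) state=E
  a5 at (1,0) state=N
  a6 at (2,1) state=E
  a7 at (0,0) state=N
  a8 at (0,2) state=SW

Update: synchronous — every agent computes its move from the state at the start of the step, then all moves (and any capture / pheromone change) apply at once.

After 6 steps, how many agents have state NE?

t=1: a0@(3,1):SW a1@(2,3):NW a2@(5,3):SE a3@(1,4):NE a4@(4,1):E a5@(0,0):N a6@(2,2):E a7@(5,0):N a8@(1,1):SW
t=2: a0@(3,2):E a1@(1,2):NW a2@(0,4):SE a3@(0,0):NE a4@(4,2):E a5@(5,0):N a6@(3,1):SW a7@(4,0):N a8@(2,0):SW
t=3: a0@(3,3):E a1@(0,1):NW a2@(1,0):SE a3@(5,1):NE a4@(4,3):E a5@(4,0):N a6@(4,0):SW a7@(3,0):N a8@(3,4):SW
t=4: a0@(3,4):E a1@(5,0):NW a2@(2,1):SE a3@(4,2):NE a4@(4,4):E a5@(3,0):N a6@(5,4):SW a7@(2,0):N a8@(4,3):SW
t=5: a0@(3,0):E a1@(4,4):NW a2@(1,1):N a3@(3,3):NE a4@(4,0):E a5@(2,0):N a6@(0,3):SW a7@(1,0):N a8@(5,2):SW
t=6: a0@(3,1):E a1@(4,0):E a2@(0,1):N a3@(2,4):NE a4@(4,1):E a5@(1,0):N a6@(1,2):SW a7@(0,0):N a8@(0,1):SW

1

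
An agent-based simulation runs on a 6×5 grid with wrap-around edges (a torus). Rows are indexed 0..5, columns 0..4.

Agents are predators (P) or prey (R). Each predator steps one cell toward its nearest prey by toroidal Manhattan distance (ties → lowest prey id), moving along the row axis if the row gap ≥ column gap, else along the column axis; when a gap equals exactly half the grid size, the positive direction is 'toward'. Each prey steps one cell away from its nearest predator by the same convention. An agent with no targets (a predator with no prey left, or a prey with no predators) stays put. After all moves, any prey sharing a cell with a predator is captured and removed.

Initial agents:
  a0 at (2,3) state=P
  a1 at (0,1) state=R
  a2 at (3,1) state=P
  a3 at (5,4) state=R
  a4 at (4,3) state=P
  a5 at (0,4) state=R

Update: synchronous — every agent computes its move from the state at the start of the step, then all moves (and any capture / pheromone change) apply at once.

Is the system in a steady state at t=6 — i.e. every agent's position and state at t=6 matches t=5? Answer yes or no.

no

t=1: a0@(1,3):P a1@(5,1):R a2@(4,1):P a3@(0,4):R a4@(5,3):P a5@(5,4):R
t=2: a0@(0,3):P a1@(0,1):R a2@(5,1):P a4@(5,4):P a5@(5,0):R
t=3: a0@(0,2):P a1@(1,1):R a2@(0,1):P a4@(5,0):P a5@(5,4):R
t=4: a0@(1,2):P a1@(2,1):R a2@(1,1):P a4@(5,4):P a5@(5,3):R
t=5: a0@(2,2):P a1@(3,1):R a2@(2,1):P a4@(5,3):P a5@(5,2):R
t=6: a0@(3,2):P a1@(4,1):R a2@(3,1):P a4@(5,2):P a5@(5,1):R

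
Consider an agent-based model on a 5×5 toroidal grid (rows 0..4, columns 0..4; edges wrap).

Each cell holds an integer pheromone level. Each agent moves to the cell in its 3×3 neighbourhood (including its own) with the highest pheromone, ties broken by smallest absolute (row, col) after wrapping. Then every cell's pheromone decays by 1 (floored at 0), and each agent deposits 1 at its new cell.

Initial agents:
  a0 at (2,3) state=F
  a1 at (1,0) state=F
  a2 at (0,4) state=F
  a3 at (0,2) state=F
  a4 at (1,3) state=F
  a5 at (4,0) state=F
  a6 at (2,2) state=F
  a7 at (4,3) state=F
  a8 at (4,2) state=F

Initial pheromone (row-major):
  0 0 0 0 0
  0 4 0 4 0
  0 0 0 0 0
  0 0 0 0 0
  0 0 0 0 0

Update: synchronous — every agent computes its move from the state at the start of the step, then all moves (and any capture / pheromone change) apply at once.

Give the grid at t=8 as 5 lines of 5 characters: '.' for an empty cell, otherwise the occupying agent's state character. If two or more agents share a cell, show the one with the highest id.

t=1: a0@(1,3) a1@(1,1) a2@(1,3) a3@(1,1) a4@(1,3) a5@(0,0) a6@(1,1) a7@(0,2) a8@(0,1) | pheromone: 1 1 1 0 0 / 0 6 0 6 0 / 0 0 0 0 0 / 0 0 0 0 0 / 0 0 0 0 0
t=2: a0@(1,3) a1@(1,1) a2@(1,3) a3@(1,1) a4@(1,3) a5@(1,1) a6@(1,1) a7@(1,1) a8@(1,1) | pheromone: 0 0 0 0 0 / 0 11 0 8 0 / 0 0 0 0 0 / 0 0 0 0 0 / 0 0 0 0 0
t=3: a0@(1,3) a1@(1,1) a2@(1,3) a3@(1,1) a4@(1,3) a5@(1,1) a6@(1,1) a7@(1,1) a8@(1,1) | pheromone: 0 0 0 0 0 / 0 16 0 10 0 / 0 0 0 0 0 / 0 0 0 0 0 / 0 0 0 0 0
t=4: a0@(1,3) a1@(1,1) a2@(1,3) a3@(1,1) a4@(1,3) a5@(1,1) a6@(1,1) a7@(1,1) a8@(1,1) | pheromone: 0 0 0 0 0 / 0 21 0 12 0 / 0 0 0 0 0 / 0 0 0 0 0 / 0 0 0 0 0
t=5: a0@(1,3) a1@(1,1) a2@(1,3) a3@(1,1) a4@(1,3) a5@(1,1) a6@(1,1) a7@(1,1) a8@(1,1) | pheromone: 0 0 0 0 0 / 0 26 0 14 0 / 0 0 0 0 0 / 0 0 0 0 0 / 0 0 0 0 0
t=6: a0@(1,3) a1@(1,1) a2@(1,3) a3@(1,1) a4@(1,3) a5@(1,1) a6@(1,1) a7@(1,1) a8@(1,1) | pheromone: 0 0 0 0 0 / 0 31 0 16 0 / 0 0 0 0 0 / 0 0 0 0 0 / 0 0 0 0 0
t=7: a0@(1,3) a1@(1,1) a2@(1,3) a3@(1,1) a4@(1,3) a5@(1,1) a6@(1,1) a7@(1,1) a8@(1,1) | pheromone: 0 0 0 0 0 / 0 36 0 18 0 / 0 0 0 0 0 / 0 0 0 0 0 / 0 0 0 0 0
t=8: a0@(1,3) a1@(1,1) a2@(1,3) a3@(1,1) a4@(1,3) a5@(1,1) a6@(1,1) a7@(1,1) a8@(1,1) | pheromone: 0 0 0 0 0 / 0 41 0 20 0 / 0 0 0 0 0 / 0 0 0 0 0 / 0 0 0 0 0

.....
.F.F.
.....
.....
.....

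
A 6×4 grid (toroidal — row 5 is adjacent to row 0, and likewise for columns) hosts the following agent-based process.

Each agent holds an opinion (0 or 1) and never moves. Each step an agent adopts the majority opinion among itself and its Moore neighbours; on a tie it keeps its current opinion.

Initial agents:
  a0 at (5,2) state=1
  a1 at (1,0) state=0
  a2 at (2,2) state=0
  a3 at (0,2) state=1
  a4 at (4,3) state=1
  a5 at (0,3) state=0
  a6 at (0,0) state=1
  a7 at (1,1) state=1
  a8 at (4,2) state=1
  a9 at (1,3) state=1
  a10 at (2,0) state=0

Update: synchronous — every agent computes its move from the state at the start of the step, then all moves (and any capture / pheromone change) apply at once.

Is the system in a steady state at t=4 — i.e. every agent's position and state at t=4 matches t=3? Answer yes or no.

t=1: a0@(5,2):1 a1@(1,0):0 a2@(2,2):1 a3@(0,2):1 a4@(4,3):1 a5@(0,3):1 a6@(0,0):1 a7@(1,1):1 a8@(4,2):1 a9@(1,3):0 a10@(2,0):0
t=2: a0@(5,2):1 a1@(1,0):0 a2@(2,2):1 a3@(0,2):1 a4@(4,3):1 a5@(0,3):1 a6@(0,0):1 a7@(1,1):1 a8@(4,2):1 a9@(1,3):1 a10@(2,0):0
t=3: a0@(5,2):1 a1@(1,0):1 a2@(2,2):1 a3@(0,2):1 a4@(4,3):1 a5@(0,3):1 a6@(0,0):1 a7@(1,1):1 a8@(4,2):1 a9@(1,3):1 a10@(2,0):0
t=4: a0@(5,2):1 a1@(1,0):1 a2@(2,2):1 a3@(0,2):1 a4@(4,3):1 a5@(0,3):1 a6@(0,0):1 a7@(1,1):1 a8@(4,2):1 a9@(1,3):1 a10@(2,0):1

no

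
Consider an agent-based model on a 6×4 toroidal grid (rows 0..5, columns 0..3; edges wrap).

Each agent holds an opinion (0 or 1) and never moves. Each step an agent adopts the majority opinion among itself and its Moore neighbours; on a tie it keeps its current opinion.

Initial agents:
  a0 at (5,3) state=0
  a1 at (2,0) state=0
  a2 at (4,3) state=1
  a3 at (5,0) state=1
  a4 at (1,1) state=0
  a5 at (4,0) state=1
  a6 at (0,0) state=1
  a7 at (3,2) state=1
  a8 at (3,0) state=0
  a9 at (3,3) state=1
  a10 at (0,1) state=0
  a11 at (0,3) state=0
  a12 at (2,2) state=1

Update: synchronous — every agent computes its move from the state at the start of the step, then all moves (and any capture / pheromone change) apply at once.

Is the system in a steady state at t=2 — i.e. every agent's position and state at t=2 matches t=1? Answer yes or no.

t=1: a0@(5,3):1 a1@(2,0):0 a2@(4,3):1 a3@(5,0):1 a4@(1,1):0 a5@(4,0):1 a6@(0,0):0 a7@(3,2):1 a8@(3,0):1 a9@(3,3):1 a10@(0,1):0 a11@(0,3):0 a12@(2,2):1
t=2: (unchanged — steady state)

yes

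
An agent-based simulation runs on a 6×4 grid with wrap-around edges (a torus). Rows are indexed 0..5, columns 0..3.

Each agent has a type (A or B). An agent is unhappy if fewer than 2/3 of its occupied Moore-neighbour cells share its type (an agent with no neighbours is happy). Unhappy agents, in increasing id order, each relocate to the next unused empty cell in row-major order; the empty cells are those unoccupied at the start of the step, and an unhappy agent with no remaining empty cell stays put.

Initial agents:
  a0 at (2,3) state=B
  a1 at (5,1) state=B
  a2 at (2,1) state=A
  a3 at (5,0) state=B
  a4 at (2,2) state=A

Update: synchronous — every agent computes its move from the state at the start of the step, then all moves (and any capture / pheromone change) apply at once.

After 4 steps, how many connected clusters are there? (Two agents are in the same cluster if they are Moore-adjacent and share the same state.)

3

t=1: a0@(0,0):B a1@(5,1):B a2@(2,1):A a3@(5,0):B a4@(0,1):A
t=2: a0@(0,0):B a1@(5,1):B a2@(2,1):A a3@(5,0):B a4@(0,2):A
t=3: a0@(0,0):B a1@(5,1):B a2@(2,1):A a3@(5,0):B a4@(0,1):A
t=4: a0@(0,0):B a1@(5,1):B a2@(2,1):A a3@(5,0):B a4@(0,2):A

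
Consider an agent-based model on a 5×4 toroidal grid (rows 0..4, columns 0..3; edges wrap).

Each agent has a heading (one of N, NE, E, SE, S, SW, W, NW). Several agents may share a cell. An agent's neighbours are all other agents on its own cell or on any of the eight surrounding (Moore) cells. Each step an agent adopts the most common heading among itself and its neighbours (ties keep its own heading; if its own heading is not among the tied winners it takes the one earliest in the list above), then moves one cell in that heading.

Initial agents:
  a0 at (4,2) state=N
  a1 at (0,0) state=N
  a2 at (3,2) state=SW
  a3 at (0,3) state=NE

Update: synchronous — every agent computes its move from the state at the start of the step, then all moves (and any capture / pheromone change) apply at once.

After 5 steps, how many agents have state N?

4

t=1: a0@(3,2):N a1@(4,0):N a2@(4,1):SW a3@(4,3):N
t=2: a0@(2,2):N a1@(3,0):N a2@(3,1):N a3@(3,3):N
t=3: a0@(1,2):N a1@(2,0):N a2@(2,1):N a3@(2,3):N
t=4: a0@(0,2):N a1@(1,0):N a2@(1,1):N a3@(1,3):N
t=5: a0@(4,2):N a1@(0,0):N a2@(0,1):N a3@(0,3):N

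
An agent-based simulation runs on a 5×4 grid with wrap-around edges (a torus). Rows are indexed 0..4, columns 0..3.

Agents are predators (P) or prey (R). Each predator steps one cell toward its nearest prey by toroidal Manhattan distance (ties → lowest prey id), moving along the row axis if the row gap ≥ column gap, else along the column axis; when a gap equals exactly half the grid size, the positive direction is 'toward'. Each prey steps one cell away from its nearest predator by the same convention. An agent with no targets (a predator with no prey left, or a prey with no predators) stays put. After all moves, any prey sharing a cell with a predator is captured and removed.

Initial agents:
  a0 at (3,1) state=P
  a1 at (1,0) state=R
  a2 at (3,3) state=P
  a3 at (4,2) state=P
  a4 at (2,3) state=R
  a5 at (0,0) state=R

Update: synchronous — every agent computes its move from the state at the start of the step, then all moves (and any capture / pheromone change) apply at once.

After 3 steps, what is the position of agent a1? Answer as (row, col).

(3, 0)

t=1: a0@(2,1):P a1@(0,0):R a2@(2,3):P a3@(3,2):P a4@(1,3):R a5@(1,0):R
t=2: a0@(1,1):P a1@(4,0):R a2@(1,3):P a3@(2,2):P a4@(0,3):R a5@(0,0):R
t=3: a0@(0,1):P a1@(3,0):R a2@(0,3):P a3@(1,2):P a4@(4,3):R a5@(4,0):R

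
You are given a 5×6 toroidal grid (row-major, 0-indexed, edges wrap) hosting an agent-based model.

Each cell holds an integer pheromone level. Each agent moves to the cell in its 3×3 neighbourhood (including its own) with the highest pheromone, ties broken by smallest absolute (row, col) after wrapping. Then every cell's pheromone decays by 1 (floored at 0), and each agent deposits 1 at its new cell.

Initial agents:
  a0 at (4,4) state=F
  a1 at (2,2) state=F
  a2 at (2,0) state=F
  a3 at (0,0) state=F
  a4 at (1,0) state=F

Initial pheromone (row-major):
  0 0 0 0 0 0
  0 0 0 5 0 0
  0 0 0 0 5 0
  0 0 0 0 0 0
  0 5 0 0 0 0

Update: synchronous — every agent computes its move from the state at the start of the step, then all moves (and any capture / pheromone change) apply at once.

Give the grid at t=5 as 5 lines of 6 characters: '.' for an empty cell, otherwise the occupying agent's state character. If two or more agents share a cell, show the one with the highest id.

......
...F..
......
......
.F....

t=1: a0@(0,3) a1@(1,3) a2@(1,0) a3@(4,1) a4@(0,0) | pheromone: 1 0 0 1 0 0 / 1 0 0 5 0 0 / 0 0 0 0 4 0 / 0 0 0 0 0 0 / 0 5 0 0 0 0
t=2: a0@(1,3) a1@(1,3) a2@(0,0) a3@(4,1) a4@(4,1) | pheromone: 1 0 0 0 0 0 / 0 0 0 6 0 0 / 0 0 0 0 3 0 / 0 0 0 0 0 0 / 0 6 0 0 0 0
t=3: a0@(1,3) a1@(1,3) a2@(4,1) a3@(4,1) a4@(4,1) | pheromone: 0 0 0 0 0 0 / 0 0 0 7 0 0 / 0 0 0 0 2 0 / 0 0 0 0 0 0 / 0 8 0 0 0 0
t=4: a0@(1,3) a1@(1,3) a2@(4,1) a3@(4,1) a4@(4,1) | pheromone: 0 0 0 0 0 0 / 0 0 0 8 0 0 / 0 0 0 0 1 0 / 0 0 0 0 0 0 / 0 10 0 0 0 0
t=5: a0@(1,3) a1@(1,3) a2@(4,1) a3@(4,1) a4@(4,1) | pheromone: 0 0 0 0 0 0 / 0 0 0 9 0 0 / 0 0 0 0 0 0 / 0 0 0 0 0 0 / 0 12 0 0 0 0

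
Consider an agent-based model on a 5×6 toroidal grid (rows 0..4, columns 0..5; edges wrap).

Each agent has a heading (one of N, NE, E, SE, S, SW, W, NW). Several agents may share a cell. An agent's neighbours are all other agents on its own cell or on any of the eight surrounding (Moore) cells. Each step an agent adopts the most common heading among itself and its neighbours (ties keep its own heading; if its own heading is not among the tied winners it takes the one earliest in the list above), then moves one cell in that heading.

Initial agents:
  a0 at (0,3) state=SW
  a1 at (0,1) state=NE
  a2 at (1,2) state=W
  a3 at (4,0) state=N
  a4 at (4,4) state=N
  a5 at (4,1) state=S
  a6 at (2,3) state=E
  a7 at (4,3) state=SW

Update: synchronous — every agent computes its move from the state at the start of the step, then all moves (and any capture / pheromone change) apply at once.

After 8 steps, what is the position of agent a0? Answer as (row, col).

t=1: a0@(1,2):SW a1@(4,2):NE a2@(1,1):W a3@(3,0):N a4@(0,3):SW a5@(0,1):S a6@(2,4):E a7@(0,2):SW
t=2: a0@(2,1):SW a1@(0,1):SW a2@(2,0):SW a3@(2,0):N a4@(1,2):SW a5@(1,0):SW a6@(2,5):E a7@(1,1):SW
t=3: a0@(3,0):SW a1@(1,0):SW a2@(3,5):SW a3@(3,5):SW a4@(2,1):SW a5@(2,5):SW a6@(3,4):SW a7@(2,0):SW
t=4: a0@(4,5):SW a1@(2,5):SW a2@(4,4):SW a3@(4,4):SW a4@(3,0):SW a5@(3,4):SW a6@(4,3):SW a7@(3,5):SW
t=5: a0@(0,4):SW a1@(3,4):SW a2@(0,3):SW a3@(0,3):SW a4@(4,5):SW a5@(4,3):SW a6@(0,2):SW a7@(4,4):SW
t=6: a0@(1,3):SW a1@(4,3):SW a2@(1,2):SW a3@(1,2):SW a4@(0,4):SW a5@(0,2):SW a6@(1,1):SW a7@(0,3):SW
t=7: a0@(2,2):SW a1@(0,2):SW a2@(2,1):SW a3@(2,1):SW a4@(1,3):SW a5@(1,1):SW a6@(2,0):SW a7@(1,2):SW
t=8: a0@(3,1):SW a1@(1,1):SW a2@(3,0):SW a3@(3,0):SW a4@(2,2):SW a5@(2,0):SW a6@(3,5):SW a7@(2,1):SW

(3, 1)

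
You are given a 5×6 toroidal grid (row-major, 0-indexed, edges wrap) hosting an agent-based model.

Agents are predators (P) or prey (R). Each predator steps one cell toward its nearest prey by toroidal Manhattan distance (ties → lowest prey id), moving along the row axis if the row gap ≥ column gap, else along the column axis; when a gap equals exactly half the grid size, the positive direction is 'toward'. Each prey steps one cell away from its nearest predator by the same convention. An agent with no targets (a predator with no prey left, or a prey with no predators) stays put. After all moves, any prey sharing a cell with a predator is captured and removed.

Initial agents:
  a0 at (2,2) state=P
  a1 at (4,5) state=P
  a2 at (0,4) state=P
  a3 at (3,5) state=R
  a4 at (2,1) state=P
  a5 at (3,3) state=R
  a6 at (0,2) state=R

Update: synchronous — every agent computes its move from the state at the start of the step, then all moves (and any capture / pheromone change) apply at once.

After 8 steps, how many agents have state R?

2

t=1: a0@(3,2):P a1@(3,5):P a2@(0,3):P a3@(2,5):R a4@(2,0):P a5@(4,3):R a6@(4,2):R
t=2: a0@(4,2):P a1@(2,5):P a2@(4,3):P a3@(1,5):R a4@(2,5):P a5@(3,3):R a6@(0,2):R
t=3: a0@(0,2):P a1@(1,5):P a2@(3,3):P a3@(0,5):R a4@(1,5):P a5@(2,3):R a6@(1,2):R
t=4: a0@(1,2):P a1@(0,5):P a2@(2,3):P a3@(4,5):R a4@(0,5):P a5@(1,3):R a6@(2,2):R
t=5: a0@(1,3):P a1@(4,5):P a2@(1,3):P a3@(3,5):R a4@(4,5):P a5@(1,4):R a6@(3,2):R
t=6: a0@(1,4):P a1@(3,5):P a2@(1,4):P a3@(2,5):R a4@(3,5):P a5@(1,5):R a6@(4,2):R
t=7: a0@(1,5):P a1@(2,5):P a2@(1,5):P a4@(2,5):P a5@(1,0):R a6@(3,2):R
t=8: a0@(1,0):P a1@(1,5):P a2@(1,0):P a4@(1,5):P a5@(1,1):R a6@(3,1):R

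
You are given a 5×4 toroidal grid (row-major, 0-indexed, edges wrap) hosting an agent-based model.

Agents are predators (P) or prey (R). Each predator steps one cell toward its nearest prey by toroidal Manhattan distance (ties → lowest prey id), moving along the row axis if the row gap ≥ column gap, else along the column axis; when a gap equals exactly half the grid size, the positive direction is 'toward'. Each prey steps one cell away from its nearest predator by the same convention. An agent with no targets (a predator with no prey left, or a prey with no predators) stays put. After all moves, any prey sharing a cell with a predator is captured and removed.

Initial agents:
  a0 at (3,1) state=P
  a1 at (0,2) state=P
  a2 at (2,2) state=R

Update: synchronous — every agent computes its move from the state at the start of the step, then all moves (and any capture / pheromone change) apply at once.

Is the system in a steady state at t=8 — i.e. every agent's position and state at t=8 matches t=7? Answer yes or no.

yes

t=1: a0@(2,1):P a1@(1,2):P
t=2: (unchanged — steady state)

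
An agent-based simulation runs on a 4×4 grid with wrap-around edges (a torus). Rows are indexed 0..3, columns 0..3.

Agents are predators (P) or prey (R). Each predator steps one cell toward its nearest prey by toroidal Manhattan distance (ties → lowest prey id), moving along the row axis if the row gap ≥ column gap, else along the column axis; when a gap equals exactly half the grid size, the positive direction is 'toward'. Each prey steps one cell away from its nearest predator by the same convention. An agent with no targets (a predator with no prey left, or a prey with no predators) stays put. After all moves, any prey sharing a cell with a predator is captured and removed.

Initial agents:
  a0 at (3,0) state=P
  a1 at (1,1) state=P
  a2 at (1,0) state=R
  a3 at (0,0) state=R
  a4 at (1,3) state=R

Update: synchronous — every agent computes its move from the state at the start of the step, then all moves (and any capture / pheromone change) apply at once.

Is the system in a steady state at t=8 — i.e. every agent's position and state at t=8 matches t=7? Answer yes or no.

t=1: a0@(0,0):P a1@(1,0):P a2@(1,3):R a4@(1,2):R
t=2: a0@(1,0):P a1@(1,3):P a2@(1,2):R a4@(1,1):R
t=3: a0@(1,1):P a1@(1,2):P
t=4: (unchanged — steady state)

yes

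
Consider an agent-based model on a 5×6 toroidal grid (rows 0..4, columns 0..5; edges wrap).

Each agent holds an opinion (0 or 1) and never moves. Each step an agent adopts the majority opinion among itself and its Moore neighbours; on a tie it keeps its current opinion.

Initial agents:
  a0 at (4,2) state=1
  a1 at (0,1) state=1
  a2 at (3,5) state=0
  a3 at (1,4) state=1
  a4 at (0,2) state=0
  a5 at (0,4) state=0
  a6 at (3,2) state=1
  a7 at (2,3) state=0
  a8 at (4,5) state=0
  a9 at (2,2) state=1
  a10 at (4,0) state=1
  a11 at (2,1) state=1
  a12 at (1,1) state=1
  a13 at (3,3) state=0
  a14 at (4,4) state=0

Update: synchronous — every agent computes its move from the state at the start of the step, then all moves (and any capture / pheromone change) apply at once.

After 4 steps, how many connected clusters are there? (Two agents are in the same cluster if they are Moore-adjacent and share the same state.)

2

t=1: a0@(4,2):1 a1@(0,1):1 a2@(3,5):0 a3@(1,4):0 a4@(0,2):1 a5@(0,4):0 a6@(3,2):1 a7@(2,3):1 a8@(4,5):0 a9@(2,2):1 a10@(4,0):1 a11@(2,1):1 a12@(1,1):1 a13@(3,3):0 a14@(4,4):0
t=2: a0@(4,2):1 a1@(0,1):1 a2@(3,5):0 a3@(1,4):0 a4@(0,2):1 a5@(0,4):0 a6@(3,2):1 a7@(2,3):1 a8@(4,5):0 a9@(2,2):1 a10@(4,0):1 a11@(2,1):1 a12@(1,1):1 a13@(3,3):1 a14@(4,4):0
t=3: (unchanged — steady state)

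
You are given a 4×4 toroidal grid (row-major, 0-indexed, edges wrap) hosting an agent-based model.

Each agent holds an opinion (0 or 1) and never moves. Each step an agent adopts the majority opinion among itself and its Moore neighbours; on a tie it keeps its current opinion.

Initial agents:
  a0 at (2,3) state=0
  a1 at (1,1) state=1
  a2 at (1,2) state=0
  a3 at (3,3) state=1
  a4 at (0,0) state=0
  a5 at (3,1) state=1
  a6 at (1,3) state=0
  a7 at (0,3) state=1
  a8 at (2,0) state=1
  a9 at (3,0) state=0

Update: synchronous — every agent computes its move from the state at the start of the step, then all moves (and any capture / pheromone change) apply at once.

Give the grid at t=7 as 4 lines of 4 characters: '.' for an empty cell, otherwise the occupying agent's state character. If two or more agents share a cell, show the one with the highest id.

1..0
.100
1..0
11.1

t=1: a0@(2,3):0 a1@(1,1):1 a2@(1,2):0 a3@(3,3):1 a4@(0,0):1 a5@(3,1):1 a6@(1,3):0 a7@(0,3):0 a8@(2,0):1 a9@(3,0):1
t=2: (unchanged — steady state)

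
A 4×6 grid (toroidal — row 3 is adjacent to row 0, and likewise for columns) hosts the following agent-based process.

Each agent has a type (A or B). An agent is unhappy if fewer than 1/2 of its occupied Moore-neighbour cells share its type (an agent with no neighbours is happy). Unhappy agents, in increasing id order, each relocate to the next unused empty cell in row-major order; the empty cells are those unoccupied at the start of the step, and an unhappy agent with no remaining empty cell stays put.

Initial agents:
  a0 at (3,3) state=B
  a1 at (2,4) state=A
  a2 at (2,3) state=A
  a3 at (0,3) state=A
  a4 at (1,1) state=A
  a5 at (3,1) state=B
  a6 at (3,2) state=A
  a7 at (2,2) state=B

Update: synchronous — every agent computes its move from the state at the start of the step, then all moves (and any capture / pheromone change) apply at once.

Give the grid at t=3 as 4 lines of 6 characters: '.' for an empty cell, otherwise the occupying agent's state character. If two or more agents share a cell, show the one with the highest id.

BAAA..
BB....
...AA.
......

t=1: a0@(0,0):B a1@(2,4):A a2@(2,3):A a3@(0,3):A a4@(0,1):A a5@(3,1):B a6@(0,2):A a7@(0,4):B
t=2: a0@(0,0):B a1@(2,4):A a2@(2,3):A a3@(0,3):A a4@(0,5):A a5@(1,0):B a6@(0,2):A a7@(1,1):B
t=3: a0@(0,0):B a1@(2,4):A a2@(2,3):A a3@(0,3):A a4@(0,1):A a5@(1,0):B a6@(0,2):A a7@(1,1):B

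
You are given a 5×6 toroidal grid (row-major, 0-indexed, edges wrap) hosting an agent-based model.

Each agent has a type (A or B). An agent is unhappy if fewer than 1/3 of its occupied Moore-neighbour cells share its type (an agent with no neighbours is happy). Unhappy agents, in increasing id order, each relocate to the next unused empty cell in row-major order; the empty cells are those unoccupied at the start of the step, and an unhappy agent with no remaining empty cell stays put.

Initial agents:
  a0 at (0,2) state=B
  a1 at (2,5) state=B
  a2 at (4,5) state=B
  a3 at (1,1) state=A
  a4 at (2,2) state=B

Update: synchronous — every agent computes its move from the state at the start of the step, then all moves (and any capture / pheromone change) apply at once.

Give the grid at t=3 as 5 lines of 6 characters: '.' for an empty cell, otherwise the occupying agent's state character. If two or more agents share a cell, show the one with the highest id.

t=1: a0@(0,0):B a1@(2,5):B a2@(4,5):B a3@(0,1):A a4@(0,3):B
t=2: a0@(0,0):B a1@(2,5):B a2@(4,5):B a3@(0,2):A a4@(0,3):B
t=3: a0@(0,0):B a1@(2,5):B a2@(4,5):B a3@(0,1):A a4@(0,4):B

BA..B.
......
.....B
......
.....B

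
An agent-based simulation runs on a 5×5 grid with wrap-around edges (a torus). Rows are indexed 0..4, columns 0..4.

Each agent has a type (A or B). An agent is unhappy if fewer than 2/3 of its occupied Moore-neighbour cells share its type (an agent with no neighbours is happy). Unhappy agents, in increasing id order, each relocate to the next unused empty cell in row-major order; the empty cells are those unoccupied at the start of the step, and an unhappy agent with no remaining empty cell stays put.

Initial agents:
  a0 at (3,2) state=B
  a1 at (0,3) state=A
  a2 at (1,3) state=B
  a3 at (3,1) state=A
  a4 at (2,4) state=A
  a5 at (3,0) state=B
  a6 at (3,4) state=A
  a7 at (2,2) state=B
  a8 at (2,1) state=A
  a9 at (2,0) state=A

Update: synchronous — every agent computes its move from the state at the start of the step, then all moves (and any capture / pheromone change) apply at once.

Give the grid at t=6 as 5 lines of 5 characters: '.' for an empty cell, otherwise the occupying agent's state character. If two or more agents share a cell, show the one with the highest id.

..BBA
A.BAA
AB...
....A
.....

t=1: a0@(0,0):B a1@(0,1):A a2@(0,2):B a3@(0,4):A a4@(1,0):A a5@(1,1):B a6@(3,4):A a7@(1,2):B a8@(1,4):A a9@(2,0):A
t=2: a0@(0,3):B a1@(1,3):A a2@(0,2):B a3@(0,4):A a4@(1,0):A a5@(2,1):B a6@(3,4):A a7@(1,2):B a8@(1,4):A a9@(2,0):A
t=3: a0@(0,0):B a1@(0,1):A a2@(0,2):B a3@(0,4):A a4@(1,0):A a5@(1,1):B a6@(3,4):A a7@(1,2):B a8@(1,4):A a9@(2,0):A
t=4: a0@(0,3):B a1@(1,3):A a2@(0,2):B a3@(0,4):A a4@(1,0):A a5@(2,1):B a6@(3,4):A a7@(1,2):B a8@(1,4):A a9@(2,0):A
t=5: a0@(0,0):B a1@(0,1):A a2@(0,2):B a3@(0,4):A a4@(1,0):A a5@(1,1):B a6@(3,4):A a7@(1,2):B a8@(1,4):A a9@(2,0):A
t=6: a0@(0,3):B a1@(1,3):A a2@(0,2):B a3@(0,4):A a4@(1,0):A a5@(2,1):B a6@(3,4):A a7@(1,2):B a8@(1,4):A a9@(2,0):A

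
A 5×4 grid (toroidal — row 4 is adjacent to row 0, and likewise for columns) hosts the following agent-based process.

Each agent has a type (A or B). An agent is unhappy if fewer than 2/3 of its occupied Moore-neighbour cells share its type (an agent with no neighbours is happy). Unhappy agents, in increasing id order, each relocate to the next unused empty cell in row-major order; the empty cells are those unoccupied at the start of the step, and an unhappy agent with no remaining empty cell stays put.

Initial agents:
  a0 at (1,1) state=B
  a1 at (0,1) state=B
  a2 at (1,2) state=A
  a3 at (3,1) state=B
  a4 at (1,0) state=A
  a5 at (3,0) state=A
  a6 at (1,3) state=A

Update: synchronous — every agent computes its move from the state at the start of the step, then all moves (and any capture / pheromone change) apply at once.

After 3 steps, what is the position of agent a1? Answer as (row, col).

t=1: a0@(0,0):B a1@(0,2):B a2@(0,3):A a3@(2,0):B a4@(2,1):A a5@(2,2):A a6@(1,3):A
t=2: a0@(0,1):B a1@(1,0):B a2@(1,1):A a3@(1,2):B a4@(2,3):A a5@(2,2):A a6@(3,0):A
t=3: a0@(0,1):B a1@(0,0):B a2@(0,2):A a3@(0,3):B a4@(1,3):A a5@(2,2):A a6@(3,0):A

(0, 0)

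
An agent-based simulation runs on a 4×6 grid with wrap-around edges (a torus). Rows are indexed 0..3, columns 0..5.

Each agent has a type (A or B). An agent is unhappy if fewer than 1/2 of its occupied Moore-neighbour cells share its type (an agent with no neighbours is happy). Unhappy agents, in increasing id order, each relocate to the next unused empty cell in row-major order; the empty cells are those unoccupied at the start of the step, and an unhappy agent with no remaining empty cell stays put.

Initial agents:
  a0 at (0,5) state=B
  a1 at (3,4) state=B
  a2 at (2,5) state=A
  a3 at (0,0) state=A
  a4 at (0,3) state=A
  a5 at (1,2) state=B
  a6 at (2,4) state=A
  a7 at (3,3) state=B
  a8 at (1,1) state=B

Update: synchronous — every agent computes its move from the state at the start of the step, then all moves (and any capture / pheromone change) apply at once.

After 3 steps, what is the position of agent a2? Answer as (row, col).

t=1: a0@(0,5):B a1@(0,1):B a2@(2,5):A a3@(0,2):A a4@(0,4):A a5@(1,2):B a6@(1,0):A a7@(1,3):B a8@(1,1):B
t=2: a0@(0,0):B a1@(0,1):B a2@(2,5):A a3@(0,3):A a4@(1,4):A a5@(1,2):B a6@(1,5):A a7@(2,0):B a8@(1,1):B
t=3: a0@(0,0):B a1@(0,1):B a2@(2,5):A a3@(0,3):A a4@(1,4):A a5@(1,2):B a6@(1,5):A a7@(0,2):B a8@(1,1):B

(2, 5)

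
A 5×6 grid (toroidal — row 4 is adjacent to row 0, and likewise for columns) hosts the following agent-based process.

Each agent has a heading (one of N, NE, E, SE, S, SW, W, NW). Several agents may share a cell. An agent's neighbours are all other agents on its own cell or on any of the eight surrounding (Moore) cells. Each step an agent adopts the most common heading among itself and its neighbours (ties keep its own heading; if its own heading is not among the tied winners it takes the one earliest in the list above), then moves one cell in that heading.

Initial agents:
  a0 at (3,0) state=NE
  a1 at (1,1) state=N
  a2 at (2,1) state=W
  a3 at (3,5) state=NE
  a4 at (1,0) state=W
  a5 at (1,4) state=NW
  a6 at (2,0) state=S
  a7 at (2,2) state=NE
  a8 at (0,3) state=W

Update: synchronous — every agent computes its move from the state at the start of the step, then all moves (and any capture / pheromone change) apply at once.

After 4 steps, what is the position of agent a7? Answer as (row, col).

t=1: a0@(2,1):NE a1@(1,0):W a2@(2,0):W a3@(2,0):NE a4@(1,5):W a5@(0,3):NW a6@(1,1):NE a7@(1,3):NE a8@(0,2):W
t=2: a0@(1,2):NE a1@(1,5):W a2@(2,5):W a3@(1,1):NE a4@(1,4):W a5@(4,2):NW a6@(0,2):NE a7@(0,4):NE a8@(4,3):NE
t=3: a0@(0,3):NE a1@(1,4):W a2@(2,4):W a3@(0,2):NE a4@(1,3):W a5@(3,3):NE a6@(4,3):NE a7@(4,5):NE a8@(3,4):NE
t=4: a0@(4,4):NE a1@(1,3):W a2@(2,3):W a3@(4,3):NE a4@(1,2):W a5@(2,4):NE a6@(3,4):NE a7@(3,0):NE a8@(2,5):NE

(3, 0)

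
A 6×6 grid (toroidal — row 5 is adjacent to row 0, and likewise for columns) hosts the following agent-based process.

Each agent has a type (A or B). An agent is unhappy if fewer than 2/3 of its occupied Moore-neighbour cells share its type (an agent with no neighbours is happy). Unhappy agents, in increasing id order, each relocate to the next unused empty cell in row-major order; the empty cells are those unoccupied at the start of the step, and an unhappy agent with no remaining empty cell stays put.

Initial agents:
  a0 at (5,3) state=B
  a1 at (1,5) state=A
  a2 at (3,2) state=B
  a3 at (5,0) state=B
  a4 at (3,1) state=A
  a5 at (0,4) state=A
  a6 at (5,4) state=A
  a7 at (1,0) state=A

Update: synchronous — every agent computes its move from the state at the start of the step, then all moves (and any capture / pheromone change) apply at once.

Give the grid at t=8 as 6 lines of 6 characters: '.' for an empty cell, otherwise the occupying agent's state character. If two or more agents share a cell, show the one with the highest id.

t=1: a0@(0,0):B a1@(1,5):A a2@(0,1):B a3@(5,0):B a4@(0,2):A a5@(0,4):A a6@(0,3):A a7@(1,0):A
t=2: a0@(0,5):B a1@(1,5):A a2@(1,1):B a3@(5,0):B a4@(1,2):A a5@(0,4):A a6@(0,3):A a7@(1,3):A
t=3: a0@(0,0):B a1@(0,1):A a2@(0,2):B a3@(5,0):B a4@(1,2):A a5@(0,4):A a6@(0,3):A a7@(1,3):A
t=4: a0@(0,5):B a1@(1,0):A a2@(1,1):B a3@(1,4):B a4@(1,2):A a5@(0,4):A a6@(0,3):A a7@(1,3):A
t=5: a0@(0,0):B a1@(0,1):A a2@(0,2):B a3@(1,5):B a4@(1,2):A a5@(2,0):A a6@(0,3):A a7@(1,3):A
t=6: a0@(0,4):B a1@(0,5):A a2@(1,0):B a3@(1,1):B a4@(1,2):A a5@(1,4):A a6@(0,3):A a7@(1,3):A
t=7: a0@(0,0):B a1@(0,1):A a2@(0,2):B a3@(1,5):B a4@(1,2):A a5@(1,4):A a6@(0,3):A a7@(1,3):A
t=8: a0@(0,4):B a1@(0,5):A a2@(1,0):B a3@(1,1):B a4@(1,2):A a5@(1,4):A a6@(0,3):A a7@(1,3):A

...ABA
BBAAA.
......
......
......
......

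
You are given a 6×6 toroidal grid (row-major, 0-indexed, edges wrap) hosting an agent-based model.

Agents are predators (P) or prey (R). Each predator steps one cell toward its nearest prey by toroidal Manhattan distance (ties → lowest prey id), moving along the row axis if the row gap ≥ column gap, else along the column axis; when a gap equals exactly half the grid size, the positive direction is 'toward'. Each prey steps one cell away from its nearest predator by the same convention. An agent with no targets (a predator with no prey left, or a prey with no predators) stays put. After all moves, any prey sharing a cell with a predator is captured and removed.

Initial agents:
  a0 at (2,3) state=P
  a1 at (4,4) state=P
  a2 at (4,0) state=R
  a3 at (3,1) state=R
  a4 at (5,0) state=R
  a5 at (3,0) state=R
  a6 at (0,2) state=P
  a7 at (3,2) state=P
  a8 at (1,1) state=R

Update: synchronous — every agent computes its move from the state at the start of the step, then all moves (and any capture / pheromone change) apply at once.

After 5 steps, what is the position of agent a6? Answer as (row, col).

(1, 0)

t=1: a0@(2,2):P a1@(4,5):P a2@(4,1):R a3@(3,0):R a4@(5,1):R a5@(3,5):R a6@(1,2):P a7@(3,1):P a8@(2,1):R
t=2: a0@(2,1):P a1@(3,5):P a2@(5,1):R a4@(0,1):R a5@(2,5):R a6@(2,2):P a7@(4,1):P a8@(2,0):R
t=3: a0@(2,0):P a1@(2,5):P a2@(0,1):R a5@(1,5):R a6@(2,1):P a7@(5,1):P
t=4: a0@(1,0):P a1@(1,5):P a5@(0,5):R a6@(1,1):P a7@(0,1):P
t=5: a0@(0,0):P a1@(0,5):P a5@(5,5):R a6@(1,0):P a7@(0,0):P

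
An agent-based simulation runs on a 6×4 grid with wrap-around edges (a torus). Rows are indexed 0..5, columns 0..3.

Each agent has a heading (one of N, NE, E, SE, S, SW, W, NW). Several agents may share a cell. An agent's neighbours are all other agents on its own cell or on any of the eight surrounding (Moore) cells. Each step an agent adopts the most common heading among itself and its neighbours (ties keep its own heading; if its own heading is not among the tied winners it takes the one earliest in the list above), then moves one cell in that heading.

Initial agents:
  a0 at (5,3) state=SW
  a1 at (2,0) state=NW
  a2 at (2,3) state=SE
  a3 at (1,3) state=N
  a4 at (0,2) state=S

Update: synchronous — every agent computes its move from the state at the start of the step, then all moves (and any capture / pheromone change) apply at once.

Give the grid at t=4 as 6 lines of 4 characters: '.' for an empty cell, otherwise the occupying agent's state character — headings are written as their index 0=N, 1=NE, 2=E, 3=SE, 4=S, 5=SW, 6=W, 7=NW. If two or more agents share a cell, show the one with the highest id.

...3
....
....
...0
7.4.
....

t=1: a0@(0,2):SW a1@(1,3):NW a2@(3,0):SE a3@(0,3):N a4@(1,2):S
t=2: a0@(1,1):SW a1@(0,2):NW a2@(4,1):SE a3@(5,3):N a4@(2,2):S
t=3: a0@(2,0):SW a1@(5,1):NW a2@(5,2):SE a3@(4,3):N a4@(3,2):S
t=4: a0@(3,3):SW a1@(4,0):NW a2@(0,3):SE a3@(3,3):N a4@(4,2):S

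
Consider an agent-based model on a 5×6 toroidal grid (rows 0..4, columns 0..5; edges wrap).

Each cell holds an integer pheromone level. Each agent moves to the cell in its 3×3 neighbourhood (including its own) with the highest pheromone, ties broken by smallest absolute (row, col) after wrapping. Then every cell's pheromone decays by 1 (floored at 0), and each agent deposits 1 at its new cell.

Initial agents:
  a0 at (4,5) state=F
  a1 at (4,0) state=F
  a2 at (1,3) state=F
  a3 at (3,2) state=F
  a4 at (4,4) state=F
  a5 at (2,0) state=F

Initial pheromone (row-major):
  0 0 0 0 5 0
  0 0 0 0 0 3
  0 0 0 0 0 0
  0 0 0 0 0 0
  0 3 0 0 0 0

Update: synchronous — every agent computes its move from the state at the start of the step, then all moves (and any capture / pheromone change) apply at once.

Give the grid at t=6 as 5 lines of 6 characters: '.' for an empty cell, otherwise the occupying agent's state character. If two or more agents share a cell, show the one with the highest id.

t=1: a0@(0,4) a1@(4,1) a2@(0,4) a3@(4,1) a4@(0,4) a5@(1,5) | pheromone: 0 0 0 0 7 0 / 0 0 0 0 0 3 / 0 0 0 0 0 0 / 0 0 0 0 0 0 / 0 4 0 0 0 0
t=2: a0@(0,4) a1@(4,1) a2@(0,4) a3@(4,1) a4@(0,4) a5@(0,4) | pheromone: 0 0 0 0 10 0 / 0 0 0 0 0 2 / 0 0 0 0 0 0 / 0 0 0 0 0 0 / 0 5 0 0 0 0
t=3: a0@(0,4) a1@(4,1) a2@(0,4) a3@(4,1) a4@(0,4) a5@(0,4) | pheromone: 0 0 0 0 13 0 / 0 0 0 0 0 1 / 0 0 0 0 0 0 / 0 0 0 0 0 0 / 0 6 0 0 0 0
t=4: a0@(0,4) a1@(4,1) a2@(0,4) a3@(4,1) a4@(0,4) a5@(0,4) | pheromone: 0 0 0 0 16 0 / 0 0 0 0 0 0 / 0 0 0 0 0 0 / 0 0 0 0 0 0 / 0 7 0 0 0 0
t=5: a0@(0,4) a1@(4,1) a2@(0,4) a3@(4,1) a4@(0,4) a5@(0,4) | pheromone: 0 0 0 0 19 0 / 0 0 0 0 0 0 / 0 0 0 0 0 0 / 0 0 0 0 0 0 / 0 8 0 0 0 0
t=6: a0@(0,4) a1@(4,1) a2@(0,4) a3@(4,1) a4@(0,4) a5@(0,4) | pheromone: 0 0 0 0 22 0 / 0 0 0 0 0 0 / 0 0 0 0 0 0 / 0 0 0 0 0 0 / 0 9 0 0 0 0

....F.
......
......
......
.F....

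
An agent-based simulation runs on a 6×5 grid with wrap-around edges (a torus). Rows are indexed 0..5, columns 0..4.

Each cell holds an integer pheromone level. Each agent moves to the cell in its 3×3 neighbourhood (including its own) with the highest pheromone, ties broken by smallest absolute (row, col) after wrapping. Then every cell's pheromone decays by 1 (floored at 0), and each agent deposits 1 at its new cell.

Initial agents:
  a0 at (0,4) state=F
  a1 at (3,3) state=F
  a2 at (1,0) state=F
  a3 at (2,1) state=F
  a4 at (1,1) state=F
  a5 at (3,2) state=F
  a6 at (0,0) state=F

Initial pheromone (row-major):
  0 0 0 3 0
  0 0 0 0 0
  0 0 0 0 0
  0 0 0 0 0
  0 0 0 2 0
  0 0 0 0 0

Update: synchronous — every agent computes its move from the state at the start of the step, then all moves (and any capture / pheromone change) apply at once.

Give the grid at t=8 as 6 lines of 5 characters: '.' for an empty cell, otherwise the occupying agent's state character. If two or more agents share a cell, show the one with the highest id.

t=1: a0@(0,3) a1@(4,3) a2@(0,0) a3@(1,0) a4@(0,0) a5@(4,3) a6@(0,0) | pheromone: 3 0 0 3 0 / 1 0 0 0 0 / 0 0 0 0 0 / 0 0 0 0 0 / 0 0 0 3 0 / 0 0 0 0 0
t=2: a0@(0,3) a1@(4,3) a2@(0,0) a3@(0,0) a4@(0,0) a5@(4,3) a6@(0,0) | pheromone: 6 0 0 3 0 / 0 0 0 0 0 / 0 0 0 0 0 / 0 0 0 0 0 / 0 0 0 4 0 / 0 0 0 0 0
t=3: a0@(0,3) a1@(4,3) a2@(0,0) a3@(0,0) a4@(0,0) a5@(4,3) a6@(0,0) | pheromone: 9 0 0 3 0 / 0 0 0 0 0 / 0 0 0 0 0 / 0 0 0 0 0 / 0 0 0 5 0 / 0 0 0 0 0
t=4: a0@(0,3) a1@(4,3) a2@(0,0) a3@(0,0) a4@(0,0) a5@(4,3) a6@(0,0) | pheromone: 12 0 0 3 0 / 0 0 0 0 0 / 0 0 0 0 0 / 0 0 0 0 0 / 0 0 0 6 0 / 0 0 0 0 0
t=5: a0@(0,3) a1@(4,3) a2@(0,0) a3@(0,0) a4@(0,0) a5@(4,3) a6@(0,0) | pheromone: 15 0 0 3 0 / 0 0 0 0 0 / 0 0 0 0 0 / 0 0 0 0 0 / 0 0 0 7 0 / 0 0 0 0 0
t=6: a0@(0,3) a1@(4,3) a2@(0,0) a3@(0,0) a4@(0,0) a5@(4,3) a6@(0,0) | pheromone: 18 0 0 3 0 / 0 0 0 0 0 / 0 0 0 0 0 / 0 0 0 0 0 / 0 0 0 8 0 / 0 0 0 0 0
t=7: a0@(0,3) a1@(4,3) a2@(0,0) a3@(0,0) a4@(0,0) a5@(4,3) a6@(0,0) | pheromone: 21 0 0 3 0 / 0 0 0 0 0 / 0 0 0 0 0 / 0 0 0 0 0 / 0 0 0 9 0 / 0 0 0 0 0
t=8: a0@(0,3) a1@(4,3) a2@(0,0) a3@(0,0) a4@(0,0) a5@(4,3) a6@(0,0) | pheromone: 24 0 0 3 0 / 0 0 0 0 0 / 0 0 0 0 0 / 0 0 0 0 0 / 0 0 0 10 0 / 0 0 0 0 0

F..F.
.....
.....
.....
...F.
.....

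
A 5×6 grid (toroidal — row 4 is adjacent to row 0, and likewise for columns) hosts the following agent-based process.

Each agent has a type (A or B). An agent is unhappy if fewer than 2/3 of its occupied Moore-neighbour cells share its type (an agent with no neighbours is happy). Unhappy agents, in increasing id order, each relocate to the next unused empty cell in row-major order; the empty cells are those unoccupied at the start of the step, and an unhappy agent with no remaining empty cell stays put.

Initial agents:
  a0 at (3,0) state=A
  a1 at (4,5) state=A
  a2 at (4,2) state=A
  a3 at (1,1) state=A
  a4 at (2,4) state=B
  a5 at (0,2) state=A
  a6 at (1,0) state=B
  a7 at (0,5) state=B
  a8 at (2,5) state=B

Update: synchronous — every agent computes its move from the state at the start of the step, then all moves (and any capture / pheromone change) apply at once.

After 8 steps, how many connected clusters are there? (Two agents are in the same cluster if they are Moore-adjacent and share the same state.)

3

t=1: a0@(0,0):A a1@(0,1):A a2@(4,2):A a3@(0,3):A a4@(2,4):B a5@(0,2):A a6@(1,0):B a7@(0,4):B a8@(2,5):B
t=2: a0@(0,5):A a1@(0,1):A a2@(4,2):A a3@(0,3):A a4@(2,4):B a5@(0,2):A a6@(1,1):B a7@(1,2):B a8@(2,5):B
t=3: a0@(0,5):A a1@(0,0):A a2@(4,2):A a3@(0,3):A a4@(2,4):B a5@(0,4):A a6@(1,0):B a7@(1,3):B a8@(2,5):B
t=4: a0@(0,5):A a1@(0,1):A a2@(4,2):A a3@(0,3):A a4@(2,4):B a5@(0,4):A a6@(0,2):B a7@(1,1):B a8@(2,5):B
t=5: a0@(0,5):A a1@(0,0):A a2@(4,2):A a3@(0,3):A a4@(2,4):B a5@(0,4):A a6@(1,0):B a7@(1,2):B a8@(2,5):B
t=6: a0@(0,5):A a1@(0,1):A a2@(4,2):A a3@(0,3):A a4@(2,4):B a5@(0,4):A a6@(0,2):B a7@(1,1):B a8@(2,5):B
t=7: a0@(0,5):A a1@(0,0):A a2@(4,2):A a3@(0,3):A a4@(2,4):B a5@(0,4):A a6@(1,0):B a7@(1,2):B a8@(2,5):B
t=8: a0@(0,5):A a1@(0,1):A a2@(4,2):A a3@(0,3):A a4@(2,4):B a5@(0,4):A a6@(0,2):B a7@(1,1):B a8@(2,5):B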